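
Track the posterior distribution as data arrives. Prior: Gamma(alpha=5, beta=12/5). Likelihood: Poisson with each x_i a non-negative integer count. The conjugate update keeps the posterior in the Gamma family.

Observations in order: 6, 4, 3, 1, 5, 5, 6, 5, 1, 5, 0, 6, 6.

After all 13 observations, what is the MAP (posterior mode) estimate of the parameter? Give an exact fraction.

obs 1: x=6 → posterior Gamma(11, 17/5)
obs 2: x=4 → posterior Gamma(15, 22/5)
obs 3: x=3 → posterior Gamma(18, 27/5)
obs 4: x=1 → posterior Gamma(19, 32/5)
obs 5: x=5 → posterior Gamma(24, 37/5)
obs 6: x=5 → posterior Gamma(29, 42/5)
obs 7: x=6 → posterior Gamma(35, 47/5)
obs 8: x=5 → posterior Gamma(40, 52/5)
obs 9: x=1 → posterior Gamma(41, 57/5)
obs 10: x=5 → posterior Gamma(46, 62/5)
obs 11: x=0 → posterior Gamma(46, 67/5)
obs 12: x=6 → posterior Gamma(52, 72/5)
obs 13: x=6 → posterior Gamma(58, 77/5)

285/77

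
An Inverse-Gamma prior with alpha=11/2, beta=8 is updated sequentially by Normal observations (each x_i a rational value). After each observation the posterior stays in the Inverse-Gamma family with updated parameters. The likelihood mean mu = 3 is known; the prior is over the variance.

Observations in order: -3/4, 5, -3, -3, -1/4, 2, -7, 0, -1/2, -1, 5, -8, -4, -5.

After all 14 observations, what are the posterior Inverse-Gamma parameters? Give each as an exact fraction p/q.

alpha=25/2, beta=3943/16

obs 1: x=-3/4 → posterior Inverse-Gamma(6, 481/32)
obs 2: x=5 → posterior Inverse-Gamma(13/2, 545/32)
obs 3: x=-3 → posterior Inverse-Gamma(7, 1121/32)
obs 4: x=-3 → posterior Inverse-Gamma(15/2, 1697/32)
obs 5: x=-1/4 → posterior Inverse-Gamma(8, 933/16)
obs 6: x=2 → posterior Inverse-Gamma(17/2, 941/16)
obs 7: x=-7 → posterior Inverse-Gamma(9, 1741/16)
obs 8: x=0 → posterior Inverse-Gamma(19/2, 1813/16)
obs 9: x=-1/2 → posterior Inverse-Gamma(10, 1911/16)
obs 10: x=-1 → posterior Inverse-Gamma(21/2, 2039/16)
obs 11: x=5 → posterior Inverse-Gamma(11, 2071/16)
obs 12: x=-8 → posterior Inverse-Gamma(23/2, 3039/16)
obs 13: x=-4 → posterior Inverse-Gamma(12, 3431/16)
obs 14: x=-5 → posterior Inverse-Gamma(25/2, 3943/16)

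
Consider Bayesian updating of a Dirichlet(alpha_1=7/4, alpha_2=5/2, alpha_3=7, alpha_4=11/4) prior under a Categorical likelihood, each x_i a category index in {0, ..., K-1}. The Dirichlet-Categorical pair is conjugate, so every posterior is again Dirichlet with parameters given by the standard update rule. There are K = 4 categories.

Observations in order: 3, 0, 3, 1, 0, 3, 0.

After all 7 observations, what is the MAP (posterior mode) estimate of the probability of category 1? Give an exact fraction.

5/34

obs 1: x=3 → posterior Dirichlet(7/4, 5/2, 7, 15/4)
obs 2: x=0 → posterior Dirichlet(11/4, 5/2, 7, 15/4)
obs 3: x=3 → posterior Dirichlet(11/4, 5/2, 7, 19/4)
obs 4: x=1 → posterior Dirichlet(11/4, 7/2, 7, 19/4)
obs 5: x=0 → posterior Dirichlet(15/4, 7/2, 7, 19/4)
obs 6: x=3 → posterior Dirichlet(15/4, 7/2, 7, 23/4)
obs 7: x=0 → posterior Dirichlet(19/4, 7/2, 7, 23/4)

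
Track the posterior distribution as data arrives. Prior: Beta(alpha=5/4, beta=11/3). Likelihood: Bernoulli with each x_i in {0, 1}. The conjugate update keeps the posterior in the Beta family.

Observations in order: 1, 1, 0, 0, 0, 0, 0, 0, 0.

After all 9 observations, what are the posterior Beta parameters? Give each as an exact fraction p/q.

alpha=13/4, beta=32/3

obs 1: x=1 → posterior Beta(9/4, 11/3)
obs 2: x=1 → posterior Beta(13/4, 11/3)
obs 3: x=0 → posterior Beta(13/4, 14/3)
obs 4: x=0 → posterior Beta(13/4, 17/3)
obs 5: x=0 → posterior Beta(13/4, 20/3)
obs 6: x=0 → posterior Beta(13/4, 23/3)
obs 7: x=0 → posterior Beta(13/4, 26/3)
obs 8: x=0 → posterior Beta(13/4, 29/3)
obs 9: x=0 → posterior Beta(13/4, 32/3)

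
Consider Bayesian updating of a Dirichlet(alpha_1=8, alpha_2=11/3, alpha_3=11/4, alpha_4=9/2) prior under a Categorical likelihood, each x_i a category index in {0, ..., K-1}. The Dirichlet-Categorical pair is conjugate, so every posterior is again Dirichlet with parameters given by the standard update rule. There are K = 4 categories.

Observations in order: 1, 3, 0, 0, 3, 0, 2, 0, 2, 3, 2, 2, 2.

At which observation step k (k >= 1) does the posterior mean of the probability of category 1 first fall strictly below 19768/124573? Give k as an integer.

obs 1: x=1 → posterior Dirichlet(8, 14/3, 11/4, 9/2)
obs 2: x=3 → posterior Dirichlet(8, 14/3, 11/4, 11/2)
obs 3: x=0 → posterior Dirichlet(9, 14/3, 11/4, 11/2)
obs 4: x=0 → posterior Dirichlet(10, 14/3, 11/4, 11/2)
obs 5: x=3 → posterior Dirichlet(10, 14/3, 11/4, 13/2)
obs 6: x=0 → posterior Dirichlet(11, 14/3, 11/4, 13/2)
obs 7: x=2 → posterior Dirichlet(11, 14/3, 15/4, 13/2)
obs 8: x=0 → posterior Dirichlet(12, 14/3, 15/4, 13/2)
obs 9: x=2 → posterior Dirichlet(12, 14/3, 19/4, 13/2)
obs 10: x=3 → posterior Dirichlet(12, 14/3, 19/4, 15/2)
obs 11: x=2 → posterior Dirichlet(12, 14/3, 23/4, 15/2)
obs 12: x=2 → posterior Dirichlet(12, 14/3, 27/4, 15/2)
obs 13: x=2 → posterior Dirichlet(12, 14/3, 31/4, 15/2)

k = 11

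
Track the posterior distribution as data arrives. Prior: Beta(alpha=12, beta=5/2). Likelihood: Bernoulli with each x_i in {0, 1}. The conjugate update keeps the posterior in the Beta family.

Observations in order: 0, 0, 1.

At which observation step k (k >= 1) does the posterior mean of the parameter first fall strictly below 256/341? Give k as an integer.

k = 2

obs 1: x=0 → posterior Beta(12, 7/2)
obs 2: x=0 → posterior Beta(12, 9/2)
obs 3: x=1 → posterior Beta(13, 9/2)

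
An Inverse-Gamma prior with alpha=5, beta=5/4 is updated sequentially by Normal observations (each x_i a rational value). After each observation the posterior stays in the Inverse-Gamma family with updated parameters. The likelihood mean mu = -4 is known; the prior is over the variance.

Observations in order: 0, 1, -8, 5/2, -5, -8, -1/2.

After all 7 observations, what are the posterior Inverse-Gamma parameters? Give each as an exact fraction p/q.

alpha=17/2, beta=131/2

obs 1: x=0 → posterior Inverse-Gamma(11/2, 37/4)
obs 2: x=1 → posterior Inverse-Gamma(6, 87/4)
obs 3: x=-8 → posterior Inverse-Gamma(13/2, 119/4)
obs 4: x=5/2 → posterior Inverse-Gamma(7, 407/8)
obs 5: x=-5 → posterior Inverse-Gamma(15/2, 411/8)
obs 6: x=-8 → posterior Inverse-Gamma(8, 475/8)
obs 7: x=-1/2 → posterior Inverse-Gamma(17/2, 131/2)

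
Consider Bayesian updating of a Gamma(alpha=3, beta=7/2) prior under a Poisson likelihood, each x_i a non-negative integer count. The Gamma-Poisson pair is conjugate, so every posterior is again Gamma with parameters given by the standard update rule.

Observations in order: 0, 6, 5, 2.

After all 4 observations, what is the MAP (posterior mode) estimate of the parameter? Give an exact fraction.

obs 1: x=0 → posterior Gamma(3, 9/2)
obs 2: x=6 → posterior Gamma(9, 11/2)
obs 3: x=5 → posterior Gamma(14, 13/2)
obs 4: x=2 → posterior Gamma(16, 15/2)

2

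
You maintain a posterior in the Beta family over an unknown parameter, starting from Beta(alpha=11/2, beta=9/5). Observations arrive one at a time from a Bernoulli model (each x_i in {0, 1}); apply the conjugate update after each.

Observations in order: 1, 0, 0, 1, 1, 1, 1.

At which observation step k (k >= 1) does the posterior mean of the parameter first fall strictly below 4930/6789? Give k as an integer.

obs 1: x=1 → posterior Beta(13/2, 9/5)
obs 2: x=0 → posterior Beta(13/2, 14/5)
obs 3: x=0 → posterior Beta(13/2, 19/5)
obs 4: x=1 → posterior Beta(15/2, 19/5)
obs 5: x=1 → posterior Beta(17/2, 19/5)
obs 6: x=1 → posterior Beta(19/2, 19/5)
obs 7: x=1 → posterior Beta(21/2, 19/5)

k = 2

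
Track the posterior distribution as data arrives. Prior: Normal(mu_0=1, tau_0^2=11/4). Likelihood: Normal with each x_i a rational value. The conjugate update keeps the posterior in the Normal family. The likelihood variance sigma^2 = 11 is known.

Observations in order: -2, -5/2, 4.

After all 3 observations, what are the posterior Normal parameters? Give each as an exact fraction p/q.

mu_0=1/2, tau_0^2=11/7

obs 1: x=-2 → posterior Normal(2/5, 11/5)
obs 2: x=-5/2 → posterior Normal(-1/12, 11/6)
obs 3: x=4 → posterior Normal(1/2, 11/7)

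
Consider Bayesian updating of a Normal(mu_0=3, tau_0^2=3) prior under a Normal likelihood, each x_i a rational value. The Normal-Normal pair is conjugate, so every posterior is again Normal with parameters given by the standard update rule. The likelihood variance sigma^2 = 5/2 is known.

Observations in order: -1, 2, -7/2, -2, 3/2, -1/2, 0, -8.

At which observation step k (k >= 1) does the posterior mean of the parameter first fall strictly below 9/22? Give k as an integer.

obs 1: x=-1 → posterior Normal(9/11, 15/11)
obs 2: x=2 → posterior Normal(21/17, 15/17)
obs 3: x=-7/2 → posterior Normal(0, 15/23)
obs 4: x=-2 → posterior Normal(-12/29, 15/29)
obs 5: x=3/2 → posterior Normal(-3/35, 3/7)
obs 6: x=-1/2 → posterior Normal(-6/41, 15/41)
obs 7: x=0 → posterior Normal(-6/47, 15/47)
obs 8: x=-8 → posterior Normal(-54/53, 15/53)

k = 3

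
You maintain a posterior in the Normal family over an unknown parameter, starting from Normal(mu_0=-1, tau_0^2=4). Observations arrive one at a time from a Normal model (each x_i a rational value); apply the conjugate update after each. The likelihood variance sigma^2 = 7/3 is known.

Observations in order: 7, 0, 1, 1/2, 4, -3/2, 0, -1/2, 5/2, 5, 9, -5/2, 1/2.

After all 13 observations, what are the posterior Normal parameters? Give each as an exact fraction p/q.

obs 1: x=7 → posterior Normal(77/19, 28/19)
obs 2: x=0 → posterior Normal(77/31, 28/31)
obs 3: x=1 → posterior Normal(89/43, 28/43)
obs 4: x=1/2 → posterior Normal(19/11, 28/55)
obs 5: x=4 → posterior Normal(143/67, 28/67)
obs 6: x=-3/2 → posterior Normal(125/79, 28/79)
obs 7: x=0 → posterior Normal(125/91, 4/13)
obs 8: x=-1/2 → posterior Normal(119/103, 28/103)
obs 9: x=5/2 → posterior Normal(149/115, 28/115)
obs 10: x=5 → posterior Normal(209/127, 28/127)
obs 11: x=9 → posterior Normal(317/139, 28/139)
obs 12: x=-5/2 → posterior Normal(287/151, 28/151)
obs 13: x=1/2 → posterior Normal(293/163, 28/163)

mu_0=293/163, tau_0^2=28/163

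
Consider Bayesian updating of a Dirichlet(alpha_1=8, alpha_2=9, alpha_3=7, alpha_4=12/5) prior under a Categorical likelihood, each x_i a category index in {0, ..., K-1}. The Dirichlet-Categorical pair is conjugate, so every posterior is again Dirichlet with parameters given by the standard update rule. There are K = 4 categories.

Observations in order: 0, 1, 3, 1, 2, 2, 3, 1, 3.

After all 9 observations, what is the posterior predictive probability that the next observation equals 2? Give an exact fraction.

15/59

obs 1: x=0 → posterior Dirichlet(9, 9, 7, 12/5)
obs 2: x=1 → posterior Dirichlet(9, 10, 7, 12/5)
obs 3: x=3 → posterior Dirichlet(9, 10, 7, 17/5)
obs 4: x=1 → posterior Dirichlet(9, 11, 7, 17/5)
obs 5: x=2 → posterior Dirichlet(9, 11, 8, 17/5)
obs 6: x=2 → posterior Dirichlet(9, 11, 9, 17/5)
obs 7: x=3 → posterior Dirichlet(9, 11, 9, 22/5)
obs 8: x=1 → posterior Dirichlet(9, 12, 9, 22/5)
obs 9: x=3 → posterior Dirichlet(9, 12, 9, 27/5)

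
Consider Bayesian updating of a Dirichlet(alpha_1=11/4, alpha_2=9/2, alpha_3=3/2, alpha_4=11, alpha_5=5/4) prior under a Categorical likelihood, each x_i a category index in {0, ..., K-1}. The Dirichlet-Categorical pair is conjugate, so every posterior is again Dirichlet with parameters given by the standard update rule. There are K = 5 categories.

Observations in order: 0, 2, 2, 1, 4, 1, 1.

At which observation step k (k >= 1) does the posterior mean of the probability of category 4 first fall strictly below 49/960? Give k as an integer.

obs 1: x=0 → posterior Dirichlet(15/4, 9/2, 3/2, 11, 5/4)
obs 2: x=2 → posterior Dirichlet(15/4, 9/2, 5/2, 11, 5/4)
obs 3: x=2 → posterior Dirichlet(15/4, 9/2, 7/2, 11, 5/4)
obs 4: x=1 → posterior Dirichlet(15/4, 11/2, 7/2, 11, 5/4)
obs 5: x=4 → posterior Dirichlet(15/4, 11/2, 7/2, 11, 9/4)
obs 6: x=1 → posterior Dirichlet(15/4, 13/2, 7/2, 11, 9/4)
obs 7: x=1 → posterior Dirichlet(15/4, 15/2, 7/2, 11, 9/4)

k = 4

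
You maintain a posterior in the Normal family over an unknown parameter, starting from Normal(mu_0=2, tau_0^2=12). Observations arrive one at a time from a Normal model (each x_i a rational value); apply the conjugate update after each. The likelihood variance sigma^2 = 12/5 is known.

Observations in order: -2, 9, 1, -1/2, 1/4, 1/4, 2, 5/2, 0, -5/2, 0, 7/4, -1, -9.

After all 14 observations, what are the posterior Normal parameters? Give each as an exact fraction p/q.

mu_0=43/284, tau_0^2=12/71

obs 1: x=-2 → posterior Normal(-4/3, 2)
obs 2: x=9 → posterior Normal(37/11, 12/11)
obs 3: x=1 → posterior Normal(21/8, 3/4)
obs 4: x=-1/2 → posterior Normal(79/42, 4/7)
obs 5: x=1/4 → posterior Normal(163/104, 6/13)
obs 6: x=1/4 → posterior Normal(42/31, 12/31)
obs 7: x=2 → posterior Normal(13/9, 1/3)
obs 8: x=5/2 → posterior Normal(129/82, 12/41)
obs 9: x=0 → posterior Normal(129/92, 6/23)
obs 10: x=-5/2 → posterior Normal(52/51, 4/17)
obs 11: x=0 → posterior Normal(13/14, 3/14)
obs 12: x=7/4 → posterior Normal(243/244, 12/61)
obs 13: x=-1 → posterior Normal(223/264, 2/11)
obs 14: x=-9 → posterior Normal(43/284, 12/71)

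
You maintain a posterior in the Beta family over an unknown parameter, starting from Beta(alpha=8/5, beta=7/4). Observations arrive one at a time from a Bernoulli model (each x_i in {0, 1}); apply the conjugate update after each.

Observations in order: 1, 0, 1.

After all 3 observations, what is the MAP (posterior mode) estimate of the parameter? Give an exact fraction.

52/87

obs 1: x=1 → posterior Beta(13/5, 7/4)
obs 2: x=0 → posterior Beta(13/5, 11/4)
obs 3: x=1 → posterior Beta(18/5, 11/4)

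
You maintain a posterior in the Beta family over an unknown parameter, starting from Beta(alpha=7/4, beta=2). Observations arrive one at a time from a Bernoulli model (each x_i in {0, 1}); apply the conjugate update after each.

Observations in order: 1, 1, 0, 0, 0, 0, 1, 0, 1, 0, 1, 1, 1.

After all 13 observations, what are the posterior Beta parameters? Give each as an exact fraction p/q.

alpha=35/4, beta=8

obs 1: x=1 → posterior Beta(11/4, 2)
obs 2: x=1 → posterior Beta(15/4, 2)
obs 3: x=0 → posterior Beta(15/4, 3)
obs 4: x=0 → posterior Beta(15/4, 4)
obs 5: x=0 → posterior Beta(15/4, 5)
obs 6: x=0 → posterior Beta(15/4, 6)
obs 7: x=1 → posterior Beta(19/4, 6)
obs 8: x=0 → posterior Beta(19/4, 7)
obs 9: x=1 → posterior Beta(23/4, 7)
obs 10: x=0 → posterior Beta(23/4, 8)
obs 11: x=1 → posterior Beta(27/4, 8)
obs 12: x=1 → posterior Beta(31/4, 8)
obs 13: x=1 → posterior Beta(35/4, 8)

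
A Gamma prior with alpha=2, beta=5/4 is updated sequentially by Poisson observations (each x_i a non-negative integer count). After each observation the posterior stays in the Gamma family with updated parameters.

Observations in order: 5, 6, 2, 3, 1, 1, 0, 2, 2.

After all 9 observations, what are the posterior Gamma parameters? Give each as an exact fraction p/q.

obs 1: x=5 → posterior Gamma(7, 9/4)
obs 2: x=6 → posterior Gamma(13, 13/4)
obs 3: x=2 → posterior Gamma(15, 17/4)
obs 4: x=3 → posterior Gamma(18, 21/4)
obs 5: x=1 → posterior Gamma(19, 25/4)
obs 6: x=1 → posterior Gamma(20, 29/4)
obs 7: x=0 → posterior Gamma(20, 33/4)
obs 8: x=2 → posterior Gamma(22, 37/4)
obs 9: x=2 → posterior Gamma(24, 41/4)

alpha=24, beta=41/4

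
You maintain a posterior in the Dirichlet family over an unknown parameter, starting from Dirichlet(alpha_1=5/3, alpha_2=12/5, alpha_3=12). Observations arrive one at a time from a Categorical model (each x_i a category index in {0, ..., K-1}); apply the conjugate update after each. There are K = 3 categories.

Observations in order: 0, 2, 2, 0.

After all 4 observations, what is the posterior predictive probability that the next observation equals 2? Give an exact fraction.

obs 1: x=0 → posterior Dirichlet(8/3, 12/5, 12)
obs 2: x=2 → posterior Dirichlet(8/3, 12/5, 13)
obs 3: x=2 → posterior Dirichlet(8/3, 12/5, 14)
obs 4: x=0 → posterior Dirichlet(11/3, 12/5, 14)

30/43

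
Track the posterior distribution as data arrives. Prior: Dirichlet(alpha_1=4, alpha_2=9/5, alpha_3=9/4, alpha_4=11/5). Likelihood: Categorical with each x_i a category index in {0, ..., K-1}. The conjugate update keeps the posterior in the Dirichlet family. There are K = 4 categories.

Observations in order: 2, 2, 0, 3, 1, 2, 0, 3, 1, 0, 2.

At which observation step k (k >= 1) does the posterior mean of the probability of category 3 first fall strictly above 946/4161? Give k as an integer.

obs 1: x=2 → posterior Dirichlet(4, 9/5, 13/4, 11/5)
obs 2: x=2 → posterior Dirichlet(4, 9/5, 17/4, 11/5)
obs 3: x=0 → posterior Dirichlet(5, 9/5, 17/4, 11/5)
obs 4: x=3 → posterior Dirichlet(5, 9/5, 17/4, 16/5)
obs 5: x=1 → posterior Dirichlet(5, 14/5, 17/4, 16/5)
obs 6: x=2 → posterior Dirichlet(5, 14/5, 21/4, 16/5)
obs 7: x=0 → posterior Dirichlet(6, 14/5, 21/4, 16/5)
obs 8: x=3 → posterior Dirichlet(6, 14/5, 21/4, 21/5)
obs 9: x=1 → posterior Dirichlet(6, 19/5, 21/4, 21/5)
obs 10: x=0 → posterior Dirichlet(7, 19/5, 21/4, 21/5)
obs 11: x=2 → posterior Dirichlet(7, 19/5, 25/4, 21/5)

k = 8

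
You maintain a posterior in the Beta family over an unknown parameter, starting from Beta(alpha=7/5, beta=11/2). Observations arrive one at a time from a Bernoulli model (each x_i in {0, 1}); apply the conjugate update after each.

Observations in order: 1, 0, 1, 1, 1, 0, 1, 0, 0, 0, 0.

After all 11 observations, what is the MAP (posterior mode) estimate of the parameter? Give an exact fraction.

18/53

obs 1: x=1 → posterior Beta(12/5, 11/2)
obs 2: x=0 → posterior Beta(12/5, 13/2)
obs 3: x=1 → posterior Beta(17/5, 13/2)
obs 4: x=1 → posterior Beta(22/5, 13/2)
obs 5: x=1 → posterior Beta(27/5, 13/2)
obs 6: x=0 → posterior Beta(27/5, 15/2)
obs 7: x=1 → posterior Beta(32/5, 15/2)
obs 8: x=0 → posterior Beta(32/5, 17/2)
obs 9: x=0 → posterior Beta(32/5, 19/2)
obs 10: x=0 → posterior Beta(32/5, 21/2)
obs 11: x=0 → posterior Beta(32/5, 23/2)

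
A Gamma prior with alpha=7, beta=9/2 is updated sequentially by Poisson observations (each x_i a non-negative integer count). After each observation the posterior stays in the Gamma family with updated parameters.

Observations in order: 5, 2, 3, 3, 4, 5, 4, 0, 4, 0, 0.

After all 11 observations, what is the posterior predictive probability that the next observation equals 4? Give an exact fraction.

22151407772979125711544140288646322822719738654073036212804640/181581473080868105539324314020405642935745245779180117655737633

obs 1: x=5 → posterior Gamma(12, 11/2)
obs 2: x=2 → posterior Gamma(14, 13/2)
obs 3: x=3 → posterior Gamma(17, 15/2)
obs 4: x=3 → posterior Gamma(20, 17/2)
obs 5: x=4 → posterior Gamma(24, 19/2)
obs 6: x=5 → posterior Gamma(29, 21/2)
obs 7: x=4 → posterior Gamma(33, 23/2)
obs 8: x=0 → posterior Gamma(33, 25/2)
obs 9: x=4 → posterior Gamma(37, 27/2)
obs 10: x=0 → posterior Gamma(37, 29/2)
obs 11: x=0 → posterior Gamma(37, 31/2)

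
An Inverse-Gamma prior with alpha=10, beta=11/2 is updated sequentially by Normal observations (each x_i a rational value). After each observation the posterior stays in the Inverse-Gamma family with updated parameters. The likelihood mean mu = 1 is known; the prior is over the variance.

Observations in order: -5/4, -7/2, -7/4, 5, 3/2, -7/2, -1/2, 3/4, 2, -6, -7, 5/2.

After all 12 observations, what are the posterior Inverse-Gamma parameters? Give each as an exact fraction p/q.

obs 1: x=-5/4 → posterior Inverse-Gamma(21/2, 257/32)
obs 2: x=-7/2 → posterior Inverse-Gamma(11, 581/32)
obs 3: x=-7/4 → posterior Inverse-Gamma(23/2, 351/16)
obs 4: x=5 → posterior Inverse-Gamma(12, 479/16)
obs 5: x=3/2 → posterior Inverse-Gamma(25/2, 481/16)
obs 6: x=-7/2 → posterior Inverse-Gamma(13, 643/16)
obs 7: x=-1/2 → posterior Inverse-Gamma(27/2, 661/16)
obs 8: x=3/4 → posterior Inverse-Gamma(14, 1323/32)
obs 9: x=2 → posterior Inverse-Gamma(29/2, 1339/32)
obs 10: x=-6 → posterior Inverse-Gamma(15, 2123/32)
obs 11: x=-7 → posterior Inverse-Gamma(31/2, 3147/32)
obs 12: x=5/2 → posterior Inverse-Gamma(16, 3183/32)

alpha=16, beta=3183/32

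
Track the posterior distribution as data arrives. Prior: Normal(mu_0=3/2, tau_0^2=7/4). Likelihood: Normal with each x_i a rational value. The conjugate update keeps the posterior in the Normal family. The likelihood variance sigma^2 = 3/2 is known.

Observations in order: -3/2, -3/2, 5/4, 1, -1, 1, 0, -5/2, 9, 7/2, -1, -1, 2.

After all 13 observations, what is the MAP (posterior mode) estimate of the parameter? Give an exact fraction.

obs 1: x=-3/2 → posterior Normal(-3/26, 21/26)
obs 2: x=-3/2 → posterior Normal(-3/5, 21/40)
obs 3: x=5/4 → posterior Normal(-13/108, 7/18)
obs 4: x=1 → posterior Normal(15/136, 21/68)
obs 5: x=-1 → posterior Normal(-13/164, 21/82)
obs 6: x=1 → posterior Normal(5/64, 7/32)
obs 7: x=0 → posterior Normal(3/44, 21/110)
obs 8: x=-5/2 → posterior Normal(-55/248, 21/124)
obs 9: x=9 → posterior Normal(197/276, 7/46)
obs 10: x=7/2 → posterior Normal(295/304, 21/152)
obs 11: x=-1 → posterior Normal(267/332, 21/166)
obs 12: x=-1 → posterior Normal(239/360, 7/60)
obs 13: x=2 → posterior Normal(295/388, 21/194)

295/388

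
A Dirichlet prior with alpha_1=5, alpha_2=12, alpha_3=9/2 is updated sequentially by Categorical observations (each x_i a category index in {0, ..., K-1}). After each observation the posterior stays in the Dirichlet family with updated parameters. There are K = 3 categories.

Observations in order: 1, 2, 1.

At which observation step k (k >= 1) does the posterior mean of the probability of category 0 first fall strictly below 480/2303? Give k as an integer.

obs 1: x=1 → posterior Dirichlet(5, 13, 9/2)
obs 2: x=2 → posterior Dirichlet(5, 13, 11/2)
obs 3: x=1 → posterior Dirichlet(5, 14, 11/2)

k = 3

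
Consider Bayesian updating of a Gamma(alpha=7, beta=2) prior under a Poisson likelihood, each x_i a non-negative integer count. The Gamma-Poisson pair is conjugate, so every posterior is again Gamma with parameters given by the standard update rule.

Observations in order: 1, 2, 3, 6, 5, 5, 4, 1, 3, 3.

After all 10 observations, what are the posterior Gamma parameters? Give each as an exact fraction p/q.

alpha=40, beta=12

obs 1: x=1 → posterior Gamma(8, 3)
obs 2: x=2 → posterior Gamma(10, 4)
obs 3: x=3 → posterior Gamma(13, 5)
obs 4: x=6 → posterior Gamma(19, 6)
obs 5: x=5 → posterior Gamma(24, 7)
obs 6: x=5 → posterior Gamma(29, 8)
obs 7: x=4 → posterior Gamma(33, 9)
obs 8: x=1 → posterior Gamma(34, 10)
obs 9: x=3 → posterior Gamma(37, 11)
obs 10: x=3 → posterior Gamma(40, 12)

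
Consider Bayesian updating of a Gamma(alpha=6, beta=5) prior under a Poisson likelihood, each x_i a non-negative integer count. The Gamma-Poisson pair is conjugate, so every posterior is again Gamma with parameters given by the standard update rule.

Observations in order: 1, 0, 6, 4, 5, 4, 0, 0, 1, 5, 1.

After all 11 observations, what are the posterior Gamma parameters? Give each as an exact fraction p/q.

obs 1: x=1 → posterior Gamma(7, 6)
obs 2: x=0 → posterior Gamma(7, 7)
obs 3: x=6 → posterior Gamma(13, 8)
obs 4: x=4 → posterior Gamma(17, 9)
obs 5: x=5 → posterior Gamma(22, 10)
obs 6: x=4 → posterior Gamma(26, 11)
obs 7: x=0 → posterior Gamma(26, 12)
obs 8: x=0 → posterior Gamma(26, 13)
obs 9: x=1 → posterior Gamma(27, 14)
obs 10: x=5 → posterior Gamma(32, 15)
obs 11: x=1 → posterior Gamma(33, 16)

alpha=33, beta=16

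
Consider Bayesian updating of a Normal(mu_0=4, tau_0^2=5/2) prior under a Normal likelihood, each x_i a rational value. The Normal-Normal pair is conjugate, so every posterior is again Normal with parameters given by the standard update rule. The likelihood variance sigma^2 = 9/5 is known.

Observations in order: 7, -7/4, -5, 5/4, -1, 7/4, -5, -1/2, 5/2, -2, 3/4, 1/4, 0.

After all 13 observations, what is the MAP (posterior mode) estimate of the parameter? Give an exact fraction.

obs 1: x=7 → posterior Normal(247/43, 45/43)
obs 2: x=-7/4 → posterior Normal(813/272, 45/68)
obs 3: x=-5 → posterior Normal(313/372, 15/31)
obs 4: x=5/4 → posterior Normal(219/236, 45/118)
obs 5: x=-1 → posterior Normal(13/22, 45/143)
obs 6: x=7/4 → posterior Normal(171/224, 15/56)
obs 7: x=-5 → posterior Normal(13/772, 45/193)
obs 8: x=-1/2 → posterior Normal(-37/872, 45/218)
obs 9: x=5/2 → posterior Normal(71/324, 5/27)
obs 10: x=-2 → posterior Normal(13/1072, 45/268)
obs 11: x=3/4 → posterior Normal(22/293, 45/293)
obs 12: x=1/4 → posterior Normal(113/1272, 15/106)
obs 13: x=0 → posterior Normal(113/1372, 45/343)

113/1372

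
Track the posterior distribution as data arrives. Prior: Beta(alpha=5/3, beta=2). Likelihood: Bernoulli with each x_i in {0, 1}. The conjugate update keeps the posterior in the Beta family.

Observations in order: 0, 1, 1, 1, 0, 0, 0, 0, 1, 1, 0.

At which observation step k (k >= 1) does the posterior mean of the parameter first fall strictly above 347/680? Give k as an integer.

k = 3

obs 1: x=0 → posterior Beta(5/3, 3)
obs 2: x=1 → posterior Beta(8/3, 3)
obs 3: x=1 → posterior Beta(11/3, 3)
obs 4: x=1 → posterior Beta(14/3, 3)
obs 5: x=0 → posterior Beta(14/3, 4)
obs 6: x=0 → posterior Beta(14/3, 5)
obs 7: x=0 → posterior Beta(14/3, 6)
obs 8: x=0 → posterior Beta(14/3, 7)
obs 9: x=1 → posterior Beta(17/3, 7)
obs 10: x=1 → posterior Beta(20/3, 7)
obs 11: x=0 → posterior Beta(20/3, 8)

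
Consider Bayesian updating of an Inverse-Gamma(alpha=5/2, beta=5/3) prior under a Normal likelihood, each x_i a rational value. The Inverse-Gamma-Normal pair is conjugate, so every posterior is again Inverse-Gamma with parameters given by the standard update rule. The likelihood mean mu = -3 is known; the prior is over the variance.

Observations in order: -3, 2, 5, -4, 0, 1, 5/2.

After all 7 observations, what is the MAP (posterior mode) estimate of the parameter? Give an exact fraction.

1783/168

obs 1: x=-3 → posterior Inverse-Gamma(3, 5/3)
obs 2: x=2 → posterior Inverse-Gamma(7/2, 85/6)
obs 3: x=5 → posterior Inverse-Gamma(4, 277/6)
obs 4: x=-4 → posterior Inverse-Gamma(9/2, 140/3)
obs 5: x=0 → posterior Inverse-Gamma(5, 307/6)
obs 6: x=1 → posterior Inverse-Gamma(11/2, 355/6)
obs 7: x=5/2 → posterior Inverse-Gamma(6, 1783/24)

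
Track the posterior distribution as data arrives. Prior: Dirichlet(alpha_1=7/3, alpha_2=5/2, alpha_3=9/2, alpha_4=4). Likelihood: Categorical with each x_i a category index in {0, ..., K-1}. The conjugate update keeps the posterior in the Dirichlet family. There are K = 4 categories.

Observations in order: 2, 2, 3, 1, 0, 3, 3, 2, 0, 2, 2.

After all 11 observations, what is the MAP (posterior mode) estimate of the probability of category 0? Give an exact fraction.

10/61

obs 1: x=2 → posterior Dirichlet(7/3, 5/2, 11/2, 4)
obs 2: x=2 → posterior Dirichlet(7/3, 5/2, 13/2, 4)
obs 3: x=3 → posterior Dirichlet(7/3, 5/2, 13/2, 5)
obs 4: x=1 → posterior Dirichlet(7/3, 7/2, 13/2, 5)
obs 5: x=0 → posterior Dirichlet(10/3, 7/2, 13/2, 5)
obs 6: x=3 → posterior Dirichlet(10/3, 7/2, 13/2, 6)
obs 7: x=3 → posterior Dirichlet(10/3, 7/2, 13/2, 7)
obs 8: x=2 → posterior Dirichlet(10/3, 7/2, 15/2, 7)
obs 9: x=0 → posterior Dirichlet(13/3, 7/2, 15/2, 7)
obs 10: x=2 → posterior Dirichlet(13/3, 7/2, 17/2, 7)
obs 11: x=2 → posterior Dirichlet(13/3, 7/2, 19/2, 7)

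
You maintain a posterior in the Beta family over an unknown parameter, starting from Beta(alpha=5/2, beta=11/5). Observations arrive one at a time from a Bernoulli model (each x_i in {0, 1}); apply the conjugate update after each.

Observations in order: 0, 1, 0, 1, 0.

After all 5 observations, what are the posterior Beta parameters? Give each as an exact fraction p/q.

alpha=9/2, beta=26/5

obs 1: x=0 → posterior Beta(5/2, 16/5)
obs 2: x=1 → posterior Beta(7/2, 16/5)
obs 3: x=0 → posterior Beta(7/2, 21/5)
obs 4: x=1 → posterior Beta(9/2, 21/5)
obs 5: x=0 → posterior Beta(9/2, 26/5)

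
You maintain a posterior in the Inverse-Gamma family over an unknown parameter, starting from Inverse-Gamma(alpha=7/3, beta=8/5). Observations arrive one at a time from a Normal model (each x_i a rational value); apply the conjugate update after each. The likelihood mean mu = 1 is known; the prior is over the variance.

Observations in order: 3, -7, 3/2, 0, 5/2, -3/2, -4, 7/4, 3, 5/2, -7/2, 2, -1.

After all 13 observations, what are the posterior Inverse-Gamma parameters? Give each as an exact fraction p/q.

obs 1: x=3 → posterior Inverse-Gamma(17/6, 18/5)
obs 2: x=-7 → posterior Inverse-Gamma(10/3, 178/5)
obs 3: x=3/2 → posterior Inverse-Gamma(23/6, 1429/40)
obs 4: x=0 → posterior Inverse-Gamma(13/3, 1449/40)
obs 5: x=5/2 → posterior Inverse-Gamma(29/6, 747/20)
obs 6: x=-3/2 → posterior Inverse-Gamma(16/3, 1619/40)
obs 7: x=-4 → posterior Inverse-Gamma(35/6, 2119/40)
obs 8: x=7/4 → posterior Inverse-Gamma(19/3, 8521/160)
obs 9: x=3 → posterior Inverse-Gamma(41/6, 8841/160)
obs 10: x=5/2 → posterior Inverse-Gamma(22/3, 9021/160)
obs 11: x=-7/2 → posterior Inverse-Gamma(47/6, 10641/160)
obs 12: x=2 → posterior Inverse-Gamma(25/3, 10721/160)
obs 13: x=-1 → posterior Inverse-Gamma(53/6, 11041/160)

alpha=53/6, beta=11041/160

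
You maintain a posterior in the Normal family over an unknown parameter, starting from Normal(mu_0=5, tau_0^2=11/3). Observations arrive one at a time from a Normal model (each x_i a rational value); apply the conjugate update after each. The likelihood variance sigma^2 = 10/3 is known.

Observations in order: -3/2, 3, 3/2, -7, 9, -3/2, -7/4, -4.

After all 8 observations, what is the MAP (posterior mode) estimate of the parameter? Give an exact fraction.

obs 1: x=-3/2 → posterior Normal(67/42, 110/63)
obs 2: x=3 → posterior Normal(133/64, 55/48)
obs 3: x=3/2 → posterior Normal(83/43, 110/129)
obs 4: x=-7 → posterior Normal(1/9, 55/81)
obs 5: x=9 → posterior Normal(21/13, 22/39)
obs 6: x=-3/2 → posterior Normal(177/152, 55/114)
obs 7: x=-7/4 → posterior Normal(277/348, 110/261)
obs 8: x=-4 → posterior Normal(101/392, 55/147)

101/392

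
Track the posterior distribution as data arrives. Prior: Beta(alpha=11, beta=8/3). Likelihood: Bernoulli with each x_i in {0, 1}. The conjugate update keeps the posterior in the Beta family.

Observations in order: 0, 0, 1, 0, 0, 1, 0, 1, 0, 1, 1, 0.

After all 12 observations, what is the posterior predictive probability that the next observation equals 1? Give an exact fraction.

48/77

obs 1: x=0 → posterior Beta(11, 11/3)
obs 2: x=0 → posterior Beta(11, 14/3)
obs 3: x=1 → posterior Beta(12, 14/3)
obs 4: x=0 → posterior Beta(12, 17/3)
obs 5: x=0 → posterior Beta(12, 20/3)
obs 6: x=1 → posterior Beta(13, 20/3)
obs 7: x=0 → posterior Beta(13, 23/3)
obs 8: x=1 → posterior Beta(14, 23/3)
obs 9: x=0 → posterior Beta(14, 26/3)
obs 10: x=1 → posterior Beta(15, 26/3)
obs 11: x=1 → posterior Beta(16, 26/3)
obs 12: x=0 → posterior Beta(16, 29/3)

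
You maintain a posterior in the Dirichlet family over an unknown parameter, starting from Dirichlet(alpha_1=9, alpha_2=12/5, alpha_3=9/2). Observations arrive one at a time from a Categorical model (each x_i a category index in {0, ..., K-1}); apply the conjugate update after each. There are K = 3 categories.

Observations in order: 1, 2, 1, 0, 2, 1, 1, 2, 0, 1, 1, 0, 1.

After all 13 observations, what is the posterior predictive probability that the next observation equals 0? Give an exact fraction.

obs 1: x=1 → posterior Dirichlet(9, 17/5, 9/2)
obs 2: x=2 → posterior Dirichlet(9, 17/5, 11/2)
obs 3: x=1 → posterior Dirichlet(9, 22/5, 11/2)
obs 4: x=0 → posterior Dirichlet(10, 22/5, 11/2)
obs 5: x=2 → posterior Dirichlet(10, 22/5, 13/2)
obs 6: x=1 → posterior Dirichlet(10, 27/5, 13/2)
obs 7: x=1 → posterior Dirichlet(10, 32/5, 13/2)
obs 8: x=2 → posterior Dirichlet(10, 32/5, 15/2)
obs 9: x=0 → posterior Dirichlet(11, 32/5, 15/2)
obs 10: x=1 → posterior Dirichlet(11, 37/5, 15/2)
obs 11: x=1 → posterior Dirichlet(11, 42/5, 15/2)
obs 12: x=0 → posterior Dirichlet(12, 42/5, 15/2)
obs 13: x=1 → posterior Dirichlet(12, 47/5, 15/2)

120/289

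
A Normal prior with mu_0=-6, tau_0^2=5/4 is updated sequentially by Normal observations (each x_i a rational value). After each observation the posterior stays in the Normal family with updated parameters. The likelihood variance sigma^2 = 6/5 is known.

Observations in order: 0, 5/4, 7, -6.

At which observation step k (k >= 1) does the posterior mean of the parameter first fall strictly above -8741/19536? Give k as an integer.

k = 3

obs 1: x=0 → posterior Normal(-144/49, 30/49)
obs 2: x=5/4 → posterior Normal(-451/296, 15/37)
obs 3: x=7 → posterior Normal(83/132, 10/33)
obs 4: x=-6 → posterior Normal(-351/496, 15/62)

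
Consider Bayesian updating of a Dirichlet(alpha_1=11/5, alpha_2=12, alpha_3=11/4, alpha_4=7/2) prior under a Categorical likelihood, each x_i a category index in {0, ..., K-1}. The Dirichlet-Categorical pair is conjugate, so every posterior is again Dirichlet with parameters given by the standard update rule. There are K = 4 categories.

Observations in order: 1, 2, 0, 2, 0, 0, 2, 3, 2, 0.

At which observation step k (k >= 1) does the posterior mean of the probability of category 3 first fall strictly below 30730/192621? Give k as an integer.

obs 1: x=1 → posterior Dirichlet(11/5, 13, 11/4, 7/2)
obs 2: x=2 → posterior Dirichlet(11/5, 13, 15/4, 7/2)
obs 3: x=0 → posterior Dirichlet(16/5, 13, 15/4, 7/2)
obs 4: x=2 → posterior Dirichlet(16/5, 13, 19/4, 7/2)
obs 5: x=0 → posterior Dirichlet(21/5, 13, 19/4, 7/2)
obs 6: x=0 → posterior Dirichlet(26/5, 13, 19/4, 7/2)
obs 7: x=2 → posterior Dirichlet(26/5, 13, 23/4, 7/2)
obs 8: x=3 → posterior Dirichlet(26/5, 13, 23/4, 9/2)
obs 9: x=2 → posterior Dirichlet(26/5, 13, 27/4, 9/2)
obs 10: x=0 → posterior Dirichlet(31/5, 13, 27/4, 9/2)

k = 2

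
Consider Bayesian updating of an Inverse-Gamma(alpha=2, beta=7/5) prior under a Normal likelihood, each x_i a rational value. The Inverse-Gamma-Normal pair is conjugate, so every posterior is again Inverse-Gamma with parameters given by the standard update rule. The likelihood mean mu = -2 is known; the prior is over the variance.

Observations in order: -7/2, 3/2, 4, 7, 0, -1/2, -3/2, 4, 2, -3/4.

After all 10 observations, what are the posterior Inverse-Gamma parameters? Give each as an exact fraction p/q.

alpha=7, beta=15549/160

obs 1: x=-7/2 → posterior Inverse-Gamma(5/2, 101/40)
obs 2: x=3/2 → posterior Inverse-Gamma(3, 173/20)
obs 3: x=4 → posterior Inverse-Gamma(7/2, 533/20)
obs 4: x=7 → posterior Inverse-Gamma(4, 1343/20)
obs 5: x=0 → posterior Inverse-Gamma(9/2, 1383/20)
obs 6: x=-1/2 → posterior Inverse-Gamma(5, 2811/40)
obs 7: x=-3/2 → posterior Inverse-Gamma(11/2, 352/5)
obs 8: x=4 → posterior Inverse-Gamma(6, 442/5)
obs 9: x=2 → posterior Inverse-Gamma(13/2, 482/5)
obs 10: x=-3/4 → posterior Inverse-Gamma(7, 15549/160)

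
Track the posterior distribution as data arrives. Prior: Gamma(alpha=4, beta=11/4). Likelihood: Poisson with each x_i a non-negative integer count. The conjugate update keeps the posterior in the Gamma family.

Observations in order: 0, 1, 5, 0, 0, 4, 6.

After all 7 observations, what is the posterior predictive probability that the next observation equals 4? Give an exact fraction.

150217548917198202681992422592523482880/1596772093453535767288998989560362112801

obs 1: x=0 → posterior Gamma(4, 15/4)
obs 2: x=1 → posterior Gamma(5, 19/4)
obs 3: x=5 → posterior Gamma(10, 23/4)
obs 4: x=0 → posterior Gamma(10, 27/4)
obs 5: x=0 → posterior Gamma(10, 31/4)
obs 6: x=4 → posterior Gamma(14, 35/4)
obs 7: x=6 → posterior Gamma(20, 39/4)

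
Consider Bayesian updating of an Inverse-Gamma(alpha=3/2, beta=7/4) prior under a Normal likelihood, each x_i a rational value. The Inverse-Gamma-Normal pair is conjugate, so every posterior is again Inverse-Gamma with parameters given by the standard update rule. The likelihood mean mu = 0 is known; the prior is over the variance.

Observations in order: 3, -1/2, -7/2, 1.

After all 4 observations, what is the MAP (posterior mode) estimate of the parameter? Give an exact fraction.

obs 1: x=3 → posterior Inverse-Gamma(2, 25/4)
obs 2: x=-1/2 → posterior Inverse-Gamma(5/2, 51/8)
obs 3: x=-7/2 → posterior Inverse-Gamma(3, 25/2)
obs 4: x=1 → posterior Inverse-Gamma(7/2, 13)

26/9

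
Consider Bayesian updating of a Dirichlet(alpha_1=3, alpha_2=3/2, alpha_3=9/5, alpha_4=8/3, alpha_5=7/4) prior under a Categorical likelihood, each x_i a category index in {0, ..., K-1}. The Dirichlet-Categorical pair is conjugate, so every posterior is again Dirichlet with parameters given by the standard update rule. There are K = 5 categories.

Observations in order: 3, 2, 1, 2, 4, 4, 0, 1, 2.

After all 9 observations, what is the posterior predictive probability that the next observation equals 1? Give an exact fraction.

obs 1: x=3 → posterior Dirichlet(3, 3/2, 9/5, 11/3, 7/4)
obs 2: x=2 → posterior Dirichlet(3, 3/2, 14/5, 11/3, 7/4)
obs 3: x=1 → posterior Dirichlet(3, 5/2, 14/5, 11/3, 7/4)
obs 4: x=2 → posterior Dirichlet(3, 5/2, 19/5, 11/3, 7/4)
obs 5: x=4 → posterior Dirichlet(3, 5/2, 19/5, 11/3, 11/4)
obs 6: x=4 → posterior Dirichlet(3, 5/2, 19/5, 11/3, 15/4)
obs 7: x=0 → posterior Dirichlet(4, 5/2, 19/5, 11/3, 15/4)
obs 8: x=1 → posterior Dirichlet(4, 7/2, 19/5, 11/3, 15/4)
obs 9: x=2 → posterior Dirichlet(4, 7/2, 24/5, 11/3, 15/4)

30/169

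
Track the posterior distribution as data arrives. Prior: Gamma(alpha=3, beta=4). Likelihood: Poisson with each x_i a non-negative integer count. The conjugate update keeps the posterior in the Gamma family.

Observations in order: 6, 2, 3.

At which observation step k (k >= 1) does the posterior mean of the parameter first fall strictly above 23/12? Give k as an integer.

obs 1: x=6 → posterior Gamma(9, 5)
obs 2: x=2 → posterior Gamma(11, 6)
obs 3: x=3 → posterior Gamma(14, 7)

k = 3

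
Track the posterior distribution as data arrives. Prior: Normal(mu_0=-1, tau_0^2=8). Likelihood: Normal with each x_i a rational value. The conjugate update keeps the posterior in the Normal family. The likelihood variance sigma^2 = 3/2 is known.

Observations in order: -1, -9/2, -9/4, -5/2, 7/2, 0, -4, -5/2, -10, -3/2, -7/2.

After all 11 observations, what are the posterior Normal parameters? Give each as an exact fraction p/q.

obs 1: x=-1 → posterior Normal(-1, 24/19)
obs 2: x=-9/2 → posterior Normal(-13/5, 24/35)
obs 3: x=-9/4 → posterior Normal(-127/51, 8/17)
obs 4: x=-5/2 → posterior Normal(-167/67, 24/67)
obs 5: x=7/2 → posterior Normal(-111/83, 24/83)
obs 6: x=0 → posterior Normal(-37/33, 8/33)
obs 7: x=-4 → posterior Normal(-35/23, 24/115)
obs 8: x=-5/2 → posterior Normal(-215/131, 24/131)
obs 9: x=-10 → posterior Normal(-125/49, 8/49)
obs 10: x=-3/2 → posterior Normal(-399/163, 24/163)
obs 11: x=-7/2 → posterior Normal(-455/179, 24/179)

mu_0=-455/179, tau_0^2=24/179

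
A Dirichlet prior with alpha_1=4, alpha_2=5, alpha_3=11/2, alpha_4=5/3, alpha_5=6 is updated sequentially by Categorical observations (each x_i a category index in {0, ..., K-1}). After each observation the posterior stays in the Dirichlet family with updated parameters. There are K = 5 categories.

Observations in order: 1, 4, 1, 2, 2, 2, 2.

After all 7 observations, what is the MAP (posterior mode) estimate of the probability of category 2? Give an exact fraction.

51/145

obs 1: x=1 → posterior Dirichlet(4, 6, 11/2, 5/3, 6)
obs 2: x=4 → posterior Dirichlet(4, 6, 11/2, 5/3, 7)
obs 3: x=1 → posterior Dirichlet(4, 7, 11/2, 5/3, 7)
obs 4: x=2 → posterior Dirichlet(4, 7, 13/2, 5/3, 7)
obs 5: x=2 → posterior Dirichlet(4, 7, 15/2, 5/3, 7)
obs 6: x=2 → posterior Dirichlet(4, 7, 17/2, 5/3, 7)
obs 7: x=2 → posterior Dirichlet(4, 7, 19/2, 5/3, 7)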